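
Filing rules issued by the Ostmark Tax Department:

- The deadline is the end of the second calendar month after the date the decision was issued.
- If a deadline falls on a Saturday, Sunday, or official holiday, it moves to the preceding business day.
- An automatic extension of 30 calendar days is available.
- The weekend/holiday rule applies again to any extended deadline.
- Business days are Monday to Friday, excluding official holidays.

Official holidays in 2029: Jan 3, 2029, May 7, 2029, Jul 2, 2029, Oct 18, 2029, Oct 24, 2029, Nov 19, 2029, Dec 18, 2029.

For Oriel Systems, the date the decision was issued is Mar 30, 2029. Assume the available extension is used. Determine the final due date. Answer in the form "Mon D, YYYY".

Jun 29, 2029

The second month after Mar 30, 2029 is May 2029, whose last day is May 31, 2029.
May 31, 2029 falls on a Thursday, which is a business day, so no adjustment is needed.
The 30-calendar-day extension moves the deadline from May 31, 2029 to Jun 30, 2029.
Because Jun 30, 2029 is a Saturday, the deadline becomes Jun 29, 2029 (Friday).
The final due date is Jun 29, 2029.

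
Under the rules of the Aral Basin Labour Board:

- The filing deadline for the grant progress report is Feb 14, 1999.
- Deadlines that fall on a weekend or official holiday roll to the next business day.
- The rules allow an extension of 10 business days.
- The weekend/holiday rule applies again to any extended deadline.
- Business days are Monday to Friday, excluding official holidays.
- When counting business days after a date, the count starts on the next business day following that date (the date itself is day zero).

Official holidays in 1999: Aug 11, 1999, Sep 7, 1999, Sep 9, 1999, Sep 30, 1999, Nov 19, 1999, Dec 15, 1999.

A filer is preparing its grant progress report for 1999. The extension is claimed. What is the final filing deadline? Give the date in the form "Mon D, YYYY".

Mar 1, 1999

The statutory due date is Feb 14, 1999.
Because Feb 14, 1999 is a Sunday, the deadline becomes Feb 15, 1999 (Monday).
The 10-business-day extension runs from Feb 15, 1999 to Mar 1, 1999.
Since Mar 1, 1999 is a Monday and not a holiday, the date is unchanged.
So the filing is due Mar 1, 1999.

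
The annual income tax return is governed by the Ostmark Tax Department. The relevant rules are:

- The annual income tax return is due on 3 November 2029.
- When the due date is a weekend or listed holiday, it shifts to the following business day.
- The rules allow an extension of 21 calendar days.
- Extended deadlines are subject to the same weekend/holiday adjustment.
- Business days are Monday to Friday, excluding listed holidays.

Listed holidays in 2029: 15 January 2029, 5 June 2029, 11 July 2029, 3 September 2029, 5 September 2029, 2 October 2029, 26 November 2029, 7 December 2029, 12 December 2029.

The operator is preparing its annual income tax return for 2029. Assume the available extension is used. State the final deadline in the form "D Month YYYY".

The statutory due date is 3 November 2029.
3 November 2029 is a Saturday; the next business day is 5 November 2029 (Monday).
Applying the 21-calendar-day extension: 5 November 2029 + 21 days = 26 November 2029.
26 November 2029 falls on a listed holiday. Rolling to the next business day gives 27 November 2029, a Tuesday.
The final due date is 27 November 2029.

27 November 2029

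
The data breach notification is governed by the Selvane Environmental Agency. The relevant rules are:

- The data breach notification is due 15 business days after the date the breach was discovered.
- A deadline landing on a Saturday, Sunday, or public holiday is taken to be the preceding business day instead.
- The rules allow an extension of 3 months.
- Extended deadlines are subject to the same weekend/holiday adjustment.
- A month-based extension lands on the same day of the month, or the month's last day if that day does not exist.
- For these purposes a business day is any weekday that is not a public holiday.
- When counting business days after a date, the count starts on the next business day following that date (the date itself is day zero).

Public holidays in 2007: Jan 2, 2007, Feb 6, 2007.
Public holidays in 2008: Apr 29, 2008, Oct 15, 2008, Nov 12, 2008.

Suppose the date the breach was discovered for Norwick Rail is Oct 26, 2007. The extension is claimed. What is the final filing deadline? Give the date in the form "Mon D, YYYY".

Counting 15 business days after Oct 26, 2007 (skipping weekends and listed holidays) reaches Nov 16, 2007.
Since Nov 16, 2007 is a Friday and not a holiday, the date is unchanged.
Applying the 3 months extension: 3 months after Nov 16, 2007 is Feb 16, 2008.
Feb 16, 2008 is a Saturday; the preceding business day is Feb 15, 2008 (Friday).
Final deadline: Feb 15, 2008.

Feb 15, 2008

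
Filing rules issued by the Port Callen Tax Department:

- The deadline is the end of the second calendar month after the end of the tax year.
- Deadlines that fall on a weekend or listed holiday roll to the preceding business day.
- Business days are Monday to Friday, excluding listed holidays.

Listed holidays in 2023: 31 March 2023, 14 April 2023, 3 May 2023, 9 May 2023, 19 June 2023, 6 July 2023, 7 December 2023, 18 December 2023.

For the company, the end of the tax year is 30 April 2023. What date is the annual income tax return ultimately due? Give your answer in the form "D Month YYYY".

30 June 2023

2 months after 30 April 2023 is June 2023; that month ends on 30 June 2023.
30 June 2023 falls on a Friday, which is a business day, so no adjustment is needed.
Deadline: 30 June 2023.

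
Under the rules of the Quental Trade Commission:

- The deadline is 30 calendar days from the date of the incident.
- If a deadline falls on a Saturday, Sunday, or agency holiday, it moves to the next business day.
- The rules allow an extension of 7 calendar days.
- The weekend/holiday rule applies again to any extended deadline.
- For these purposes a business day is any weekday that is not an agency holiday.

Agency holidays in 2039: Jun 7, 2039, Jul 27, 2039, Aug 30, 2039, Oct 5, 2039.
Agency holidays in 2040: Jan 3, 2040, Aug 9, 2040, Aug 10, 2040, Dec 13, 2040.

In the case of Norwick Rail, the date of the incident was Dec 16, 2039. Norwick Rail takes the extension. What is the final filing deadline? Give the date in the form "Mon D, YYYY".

Trigger date Dec 16, 2039 + 30 calendar days = Jan 15, 2040.
Jan 15, 2040 falls on a Sunday. Rolling to the next business day gives Jan 16, 2040, a Monday.
Add the 7 calendar-day extension to Jan 16, 2040: Jan 23, 2040.
Jan 23, 2040 is a Monday and not a listed holiday, so it stands.
Final deadline: Jan 23, 2040.

Jan 23, 2040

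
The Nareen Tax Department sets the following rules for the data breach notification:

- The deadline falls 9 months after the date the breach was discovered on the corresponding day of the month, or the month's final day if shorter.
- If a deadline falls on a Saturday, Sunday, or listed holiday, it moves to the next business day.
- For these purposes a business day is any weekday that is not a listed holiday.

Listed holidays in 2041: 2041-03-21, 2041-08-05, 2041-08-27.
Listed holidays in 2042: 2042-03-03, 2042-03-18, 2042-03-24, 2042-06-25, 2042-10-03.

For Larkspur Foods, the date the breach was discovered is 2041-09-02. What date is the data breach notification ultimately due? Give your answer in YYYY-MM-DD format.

2042-06-02

9 months from 2041-09-02 is 2042-06-02.
2042-06-02 falls on a Monday, which is a business day, so no adjustment is needed.
Final deadline: 2042-06-02.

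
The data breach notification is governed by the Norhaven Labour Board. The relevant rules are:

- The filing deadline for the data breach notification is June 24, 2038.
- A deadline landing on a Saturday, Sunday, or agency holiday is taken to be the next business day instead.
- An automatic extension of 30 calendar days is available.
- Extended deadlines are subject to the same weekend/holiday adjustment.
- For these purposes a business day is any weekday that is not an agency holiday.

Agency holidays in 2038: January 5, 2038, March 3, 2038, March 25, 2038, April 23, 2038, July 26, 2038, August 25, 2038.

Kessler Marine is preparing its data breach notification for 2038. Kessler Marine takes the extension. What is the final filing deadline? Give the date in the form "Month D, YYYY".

The stated deadline is June 24, 2038.
June 24, 2038 falls on a Thursday, which is a business day, so no adjustment is needed.
With the 30-day extension, June 24, 2038 becomes July 24, 2038.
July 24, 2038 is a Saturday, so it moves to the next business day, July 27, 2038 (Tuesday).
Deadline: July 27, 2038.

July 27, 2038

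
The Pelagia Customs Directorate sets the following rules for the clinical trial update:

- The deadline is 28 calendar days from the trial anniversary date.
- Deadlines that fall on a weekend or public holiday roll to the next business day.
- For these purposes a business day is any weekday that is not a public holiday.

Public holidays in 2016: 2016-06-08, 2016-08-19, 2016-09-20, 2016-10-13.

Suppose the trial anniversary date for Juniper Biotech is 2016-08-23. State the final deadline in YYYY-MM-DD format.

Adding 28 calendar days to 2016-08-23 gives 2016-09-20.
Because 2016-09-20 is a listed holiday, the deadline becomes 2016-09-21 (Wednesday).
So the filing is due 2016-09-21.

2016-09-21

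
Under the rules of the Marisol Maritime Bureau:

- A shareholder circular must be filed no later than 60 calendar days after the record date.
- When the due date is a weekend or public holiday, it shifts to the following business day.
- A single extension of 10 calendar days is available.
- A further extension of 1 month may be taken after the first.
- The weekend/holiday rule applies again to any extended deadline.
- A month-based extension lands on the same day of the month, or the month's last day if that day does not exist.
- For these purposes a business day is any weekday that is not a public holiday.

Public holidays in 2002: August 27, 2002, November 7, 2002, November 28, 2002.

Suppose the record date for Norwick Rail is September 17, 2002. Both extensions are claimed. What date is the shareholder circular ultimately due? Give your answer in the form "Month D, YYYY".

December 30, 2002

Adding 60 calendar days to September 17, 2002 gives November 16, 2002.
Because November 16, 2002 is a Saturday, the deadline becomes November 18, 2002 (Monday).
The 10-calendar-day extension moves the deadline from November 18, 2002 to November 28, 2002.
Because November 28, 2002 is a listed holiday, the deadline becomes November 29, 2002 (Friday).
The 1 month extension carries November 29, 2002 to December 29, 2002.
December 29, 2002 falls on a Sunday. Rolling to the next business day gives December 30, 2002, a Monday.
So the filing is due December 30, 2002.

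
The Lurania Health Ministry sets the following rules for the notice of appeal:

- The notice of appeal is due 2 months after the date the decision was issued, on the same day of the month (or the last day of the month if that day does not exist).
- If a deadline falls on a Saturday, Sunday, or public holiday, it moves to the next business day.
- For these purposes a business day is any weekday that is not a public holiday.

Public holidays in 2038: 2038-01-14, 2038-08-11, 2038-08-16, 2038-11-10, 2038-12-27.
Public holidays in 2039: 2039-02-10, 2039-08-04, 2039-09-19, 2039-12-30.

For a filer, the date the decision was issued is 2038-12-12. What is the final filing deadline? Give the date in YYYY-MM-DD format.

2 months after 2038-12-12, on the same day of the month, is 2039-02-12.
2039-02-12 falls on a Saturday. Rolling to the next business day gives 2039-02-14, a Monday.
Deadline: 2039-02-14.

2039-02-14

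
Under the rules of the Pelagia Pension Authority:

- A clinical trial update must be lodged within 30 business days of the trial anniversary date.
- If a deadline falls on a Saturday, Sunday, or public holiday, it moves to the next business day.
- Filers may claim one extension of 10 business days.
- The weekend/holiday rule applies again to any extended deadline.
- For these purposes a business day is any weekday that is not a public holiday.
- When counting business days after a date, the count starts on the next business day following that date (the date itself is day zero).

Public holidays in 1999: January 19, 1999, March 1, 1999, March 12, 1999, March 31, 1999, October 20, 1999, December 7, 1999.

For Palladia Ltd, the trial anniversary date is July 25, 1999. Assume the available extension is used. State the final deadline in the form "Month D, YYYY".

30 business days after July 25, 1999, excluding weekends and holidays, is September 3, 1999.
September 3, 1999 (Friday) is already a business day.
Counting 10 further business days from September 3, 1999 reaches September 17, 1999.
September 17, 1999 (Friday) is already a business day.
The final due date is September 17, 1999.

September 17, 1999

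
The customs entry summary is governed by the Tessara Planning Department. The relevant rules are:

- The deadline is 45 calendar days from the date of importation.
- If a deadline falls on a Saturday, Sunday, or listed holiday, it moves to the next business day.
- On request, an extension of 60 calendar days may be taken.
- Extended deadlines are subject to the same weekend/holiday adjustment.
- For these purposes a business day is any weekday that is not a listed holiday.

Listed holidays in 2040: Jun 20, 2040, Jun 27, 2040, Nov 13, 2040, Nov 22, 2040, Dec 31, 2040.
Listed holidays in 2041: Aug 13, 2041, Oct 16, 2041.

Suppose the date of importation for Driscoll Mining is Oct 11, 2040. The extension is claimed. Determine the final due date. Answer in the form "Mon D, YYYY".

Jan 25, 2041

From Oct 11, 2040, 45 calendar days later is Nov 25, 2040.
Nov 25, 2040 falls on a Sunday. Rolling to the next business day gives Nov 26, 2040, a Monday.
The 60-calendar-day extension moves the deadline from Nov 26, 2040 to Jan 25, 2041.
Jan 25, 2041 falls on a Friday, which is a business day, so no adjustment is needed.
The final due date is Jan 25, 2041.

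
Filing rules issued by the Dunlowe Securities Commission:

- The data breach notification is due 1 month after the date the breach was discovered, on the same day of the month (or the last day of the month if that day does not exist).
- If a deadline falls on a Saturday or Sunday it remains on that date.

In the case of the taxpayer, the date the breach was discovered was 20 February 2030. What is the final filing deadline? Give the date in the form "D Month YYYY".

20 March 2030

Moving 1 month forward from 20 February 2030 on the corresponding day gives 20 March 2030.
20 March 2030 is a Wednesday; no weekend or holiday adjustment applies.
The final due date is 20 March 2030.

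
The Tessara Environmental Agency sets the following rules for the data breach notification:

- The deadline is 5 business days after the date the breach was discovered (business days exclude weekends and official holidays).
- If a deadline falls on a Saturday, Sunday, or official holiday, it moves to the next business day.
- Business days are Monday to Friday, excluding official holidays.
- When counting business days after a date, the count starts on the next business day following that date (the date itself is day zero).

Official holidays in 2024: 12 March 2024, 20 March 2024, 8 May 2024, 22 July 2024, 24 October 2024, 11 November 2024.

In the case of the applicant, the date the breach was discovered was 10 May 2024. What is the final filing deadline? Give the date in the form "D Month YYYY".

17 May 2024

Counting 5 business days after 10 May 2024 (skipping weekends and listed holidays) reaches 17 May 2024.
17 May 2024 is a Friday and not a listed holiday, so it stands.
The final due date is 17 May 2024.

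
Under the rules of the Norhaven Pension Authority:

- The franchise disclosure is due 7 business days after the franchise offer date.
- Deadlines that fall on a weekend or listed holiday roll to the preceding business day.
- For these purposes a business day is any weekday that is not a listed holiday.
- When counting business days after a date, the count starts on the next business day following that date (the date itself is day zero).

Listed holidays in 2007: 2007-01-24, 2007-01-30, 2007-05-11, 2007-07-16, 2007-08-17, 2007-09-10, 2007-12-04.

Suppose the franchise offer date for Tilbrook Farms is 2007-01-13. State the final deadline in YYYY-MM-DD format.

7 business days after 2007-01-13, excluding weekends and holidays, is 2007-01-23.
2007-01-23 (Tuesday) is already a business day.
Final deadline: 2007-01-23.

2007-01-23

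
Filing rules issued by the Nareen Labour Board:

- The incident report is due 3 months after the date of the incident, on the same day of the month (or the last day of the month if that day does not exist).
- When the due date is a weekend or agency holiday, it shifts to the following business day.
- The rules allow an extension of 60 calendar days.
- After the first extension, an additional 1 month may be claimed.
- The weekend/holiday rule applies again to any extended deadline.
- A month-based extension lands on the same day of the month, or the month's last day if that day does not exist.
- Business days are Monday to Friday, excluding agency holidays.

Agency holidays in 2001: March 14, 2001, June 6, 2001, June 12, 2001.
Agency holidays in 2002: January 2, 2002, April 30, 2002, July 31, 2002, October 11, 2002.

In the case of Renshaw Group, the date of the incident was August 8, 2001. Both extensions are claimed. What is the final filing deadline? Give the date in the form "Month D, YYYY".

February 7, 2002

Moving 3 months forward from August 8, 2001 on the corresponding day gives November 8, 2001.
Since November 8, 2001 is a Thursday and not a holiday, the date is unchanged.
Add the 60 calendar-day extension to November 8, 2001: January 7, 2002.
January 7, 2002 is a Monday and not a listed holiday, so it stands.
The 1 month extension carries January 7, 2002 to February 7, 2002.
February 7, 2002 falls on a Thursday, which is a business day, so no adjustment is needed.
The final due date is February 7, 2002.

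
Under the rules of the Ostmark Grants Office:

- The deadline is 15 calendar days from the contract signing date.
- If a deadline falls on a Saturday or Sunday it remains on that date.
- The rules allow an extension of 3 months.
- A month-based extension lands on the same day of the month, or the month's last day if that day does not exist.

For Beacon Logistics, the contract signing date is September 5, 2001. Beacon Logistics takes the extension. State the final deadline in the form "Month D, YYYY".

Adding 15 calendar days to September 5, 2001 gives September 20, 2001.
September 20, 2001 is a Thursday; no weekend or holiday adjustment applies.
The 3 months extension carries September 20, 2001 to December 20, 2001.
December 20, 2001 is a Thursday; no weekend or holiday adjustment applies.
So the filing is due December 20, 2001.

December 20, 2001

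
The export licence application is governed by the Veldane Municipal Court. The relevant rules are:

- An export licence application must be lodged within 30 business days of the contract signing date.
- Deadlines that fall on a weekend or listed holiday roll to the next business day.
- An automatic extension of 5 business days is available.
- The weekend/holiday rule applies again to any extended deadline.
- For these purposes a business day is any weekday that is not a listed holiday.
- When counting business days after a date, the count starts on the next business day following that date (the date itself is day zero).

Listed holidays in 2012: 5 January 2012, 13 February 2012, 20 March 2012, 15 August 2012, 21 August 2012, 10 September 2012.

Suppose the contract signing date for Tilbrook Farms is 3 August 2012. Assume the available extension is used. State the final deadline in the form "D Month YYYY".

26 September 2012

30 business days after 3 August 2012, excluding weekends and holidays, is 19 September 2012.
19 September 2012 falls on a Wednesday, which is a business day, so no adjustment is needed.
The 5-business-day extension runs from 19 September 2012 to 26 September 2012.
26 September 2012 is a Wednesday and not a listed holiday, so it stands.
So the filing is due 26 September 2012.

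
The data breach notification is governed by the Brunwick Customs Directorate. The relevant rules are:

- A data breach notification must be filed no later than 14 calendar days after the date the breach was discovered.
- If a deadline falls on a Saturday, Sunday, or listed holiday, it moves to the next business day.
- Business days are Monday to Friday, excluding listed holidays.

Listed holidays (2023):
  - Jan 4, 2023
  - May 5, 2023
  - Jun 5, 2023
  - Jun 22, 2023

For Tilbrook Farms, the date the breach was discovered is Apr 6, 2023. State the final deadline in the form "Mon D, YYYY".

Apr 20, 2023

From Apr 6, 2023, 14 calendar days later is Apr 20, 2023.
Apr 20, 2023 (Thursday) is already a business day.
Deadline: Apr 20, 2023.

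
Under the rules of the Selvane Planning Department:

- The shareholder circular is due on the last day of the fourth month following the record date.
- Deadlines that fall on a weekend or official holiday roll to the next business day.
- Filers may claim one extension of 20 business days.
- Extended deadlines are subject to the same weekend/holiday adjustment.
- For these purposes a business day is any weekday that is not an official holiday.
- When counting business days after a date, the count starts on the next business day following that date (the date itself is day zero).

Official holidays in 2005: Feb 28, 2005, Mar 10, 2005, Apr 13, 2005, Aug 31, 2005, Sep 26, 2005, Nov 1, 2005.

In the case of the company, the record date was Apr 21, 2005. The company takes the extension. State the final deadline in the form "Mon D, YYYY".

The fourth month after Apr 21, 2005 is August 2005, whose last day is Aug 31, 2005.
Aug 31, 2005 is a listed holiday; the next business day is Sep 1, 2005 (Thursday).
Applying the 20-business-day extension: 20 business days after Sep 1, 2005 is Sep 30, 2005.
Since Sep 30, 2005 is a Friday and not a holiday, the date is unchanged.
Deadline: Sep 30, 2005.

Sep 30, 2005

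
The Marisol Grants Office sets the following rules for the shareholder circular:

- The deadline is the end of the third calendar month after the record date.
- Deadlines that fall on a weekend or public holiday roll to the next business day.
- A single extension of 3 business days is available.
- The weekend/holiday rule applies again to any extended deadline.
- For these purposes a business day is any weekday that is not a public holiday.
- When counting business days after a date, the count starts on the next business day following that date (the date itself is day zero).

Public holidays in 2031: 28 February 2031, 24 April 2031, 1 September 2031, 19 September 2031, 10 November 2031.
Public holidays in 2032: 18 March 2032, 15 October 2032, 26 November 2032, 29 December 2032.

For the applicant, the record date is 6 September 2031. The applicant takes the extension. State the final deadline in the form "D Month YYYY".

5 January 2032

3 months after 6 September 2031 falls in December 2031; the last day of that month is 31 December 2031.
31 December 2031 falls on a Wednesday, which is a business day, so no adjustment is needed.
Applying the 3-business-day extension: 3 business days after 31 December 2031 is 5 January 2032.
Since 5 January 2032 is a Monday and not a holiday, the date is unchanged.
The final due date is 5 January 2032.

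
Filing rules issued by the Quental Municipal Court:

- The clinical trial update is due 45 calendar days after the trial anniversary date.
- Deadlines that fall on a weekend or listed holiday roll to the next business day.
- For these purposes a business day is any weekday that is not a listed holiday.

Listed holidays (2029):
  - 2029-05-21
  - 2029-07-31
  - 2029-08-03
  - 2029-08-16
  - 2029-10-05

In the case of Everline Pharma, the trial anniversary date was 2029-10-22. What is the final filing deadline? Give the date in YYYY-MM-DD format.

Trigger date 2029-10-22 + 45 calendar days = 2029-12-06.
Since 2029-12-06 is a Thursday and not a holiday, the date is unchanged.
The final due date is 2029-12-06.

2029-12-06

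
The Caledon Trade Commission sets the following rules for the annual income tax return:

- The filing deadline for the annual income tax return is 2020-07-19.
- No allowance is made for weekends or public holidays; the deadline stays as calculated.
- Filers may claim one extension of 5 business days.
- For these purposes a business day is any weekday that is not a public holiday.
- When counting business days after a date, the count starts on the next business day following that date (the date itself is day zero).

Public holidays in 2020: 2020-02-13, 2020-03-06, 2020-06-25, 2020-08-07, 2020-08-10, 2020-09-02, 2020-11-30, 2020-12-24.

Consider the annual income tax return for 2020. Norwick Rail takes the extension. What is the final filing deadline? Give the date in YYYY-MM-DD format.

The stated deadline is 2020-07-19.
2020-07-19 falls on a Sunday. The rules make no weekend/holiday allowance, so it remains 2020-07-19.
Applying the 5-business-day extension: 5 business days after 2020-07-19 is 2020-07-24.
2020-07-24 falls on a Friday. The rules make no weekend/holiday allowance, so it remains 2020-07-24.
The final due date is 2020-07-24.

2020-07-24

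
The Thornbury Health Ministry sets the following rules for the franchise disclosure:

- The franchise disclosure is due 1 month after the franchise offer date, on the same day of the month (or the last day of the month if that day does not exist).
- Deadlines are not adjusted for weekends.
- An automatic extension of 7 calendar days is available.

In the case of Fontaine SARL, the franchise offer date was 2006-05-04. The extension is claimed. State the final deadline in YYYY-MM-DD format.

Moving 1 month forward from 2006-05-04 on the corresponding day gives 2006-06-04.
No adjustment is made for weekends or holidays, so 2006-06-04 stands.
With the 7-day extension, 2006-06-04 becomes 2006-06-11.
No adjustment is made for weekends or holidays, so 2006-06-11 stands.
So the filing is due 2006-06-11.

2006-06-11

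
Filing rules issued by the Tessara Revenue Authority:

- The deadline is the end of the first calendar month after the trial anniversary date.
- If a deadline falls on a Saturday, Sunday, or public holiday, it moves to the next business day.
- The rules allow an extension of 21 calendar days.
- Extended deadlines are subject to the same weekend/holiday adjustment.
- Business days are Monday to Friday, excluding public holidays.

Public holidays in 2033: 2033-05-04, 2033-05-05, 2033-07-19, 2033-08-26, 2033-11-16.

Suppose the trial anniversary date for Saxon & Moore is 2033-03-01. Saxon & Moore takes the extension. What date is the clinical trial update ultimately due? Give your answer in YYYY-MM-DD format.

2033-05-23

The first month after 2033-03-01 is April 2033, whose last day is 2033-04-30.
2033-04-30 is a Saturday; the next business day is 2033-05-02 (Monday).
Add the 21 calendar-day extension to 2033-05-02: 2033-05-23.
2033-05-23 falls on a Monday, which is a business day, so no adjustment is needed.
Deadline: 2033-05-23.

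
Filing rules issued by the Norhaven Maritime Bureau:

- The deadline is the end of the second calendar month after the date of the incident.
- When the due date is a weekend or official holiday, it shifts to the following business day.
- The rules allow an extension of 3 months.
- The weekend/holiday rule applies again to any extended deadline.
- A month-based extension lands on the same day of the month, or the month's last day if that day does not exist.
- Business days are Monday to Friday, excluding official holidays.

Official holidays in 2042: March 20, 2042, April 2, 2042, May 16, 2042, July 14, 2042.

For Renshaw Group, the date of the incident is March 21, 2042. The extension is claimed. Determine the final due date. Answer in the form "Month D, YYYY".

The second month after March 21, 2042 is May 2042, whose last day is May 31, 2042.
May 31, 2042 is a Saturday; the next business day is June 2, 2042 (Monday).
Applying the 3 months extension: 3 months after June 2, 2042 is September 2, 2042.
Since September 2, 2042 is a Tuesday and not a holiday, the date is unchanged.
The final due date is September 2, 2042.

September 2, 2042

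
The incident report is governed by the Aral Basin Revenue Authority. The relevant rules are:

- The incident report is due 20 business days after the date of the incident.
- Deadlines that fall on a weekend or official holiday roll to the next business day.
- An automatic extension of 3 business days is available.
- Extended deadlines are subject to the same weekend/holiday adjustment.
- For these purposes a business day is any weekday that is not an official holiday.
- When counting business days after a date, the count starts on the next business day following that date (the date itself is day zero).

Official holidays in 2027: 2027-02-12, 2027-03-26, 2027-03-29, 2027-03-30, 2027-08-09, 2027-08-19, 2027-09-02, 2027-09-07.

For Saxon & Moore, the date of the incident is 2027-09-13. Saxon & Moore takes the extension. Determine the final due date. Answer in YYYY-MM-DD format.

2027-10-14

Counting 20 business days after 2027-09-13 (skipping weekends and listed holidays) reaches 2027-10-11.
2027-10-11 falls on a Monday, which is a business day, so no adjustment is needed.
Counting 3 further business days from 2027-10-11 reaches 2027-10-14.
Since 2027-10-14 is a Thursday and not a holiday, the date is unchanged.
Deadline: 2027-10-14.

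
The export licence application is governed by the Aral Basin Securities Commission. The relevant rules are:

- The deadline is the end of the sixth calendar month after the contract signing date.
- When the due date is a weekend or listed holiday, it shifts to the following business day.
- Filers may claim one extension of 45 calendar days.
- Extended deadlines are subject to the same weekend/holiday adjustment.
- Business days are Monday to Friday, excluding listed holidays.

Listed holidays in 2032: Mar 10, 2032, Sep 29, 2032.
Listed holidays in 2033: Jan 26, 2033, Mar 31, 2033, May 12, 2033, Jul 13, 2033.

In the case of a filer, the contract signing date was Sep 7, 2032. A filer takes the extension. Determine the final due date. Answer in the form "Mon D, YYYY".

May 16, 2033

6 months after Sep 7, 2032 is March 2033; that month ends on Mar 31, 2033.
Mar 31, 2033 falls on a listed holiday. Rolling to the next business day gives Apr 1, 2033, a Friday.
Applying the 45-calendar-day extension: Apr 1, 2033 + 45 days = May 16, 2033.
May 16, 2033 (Monday) is already a business day.
So the filing is due May 16, 2033.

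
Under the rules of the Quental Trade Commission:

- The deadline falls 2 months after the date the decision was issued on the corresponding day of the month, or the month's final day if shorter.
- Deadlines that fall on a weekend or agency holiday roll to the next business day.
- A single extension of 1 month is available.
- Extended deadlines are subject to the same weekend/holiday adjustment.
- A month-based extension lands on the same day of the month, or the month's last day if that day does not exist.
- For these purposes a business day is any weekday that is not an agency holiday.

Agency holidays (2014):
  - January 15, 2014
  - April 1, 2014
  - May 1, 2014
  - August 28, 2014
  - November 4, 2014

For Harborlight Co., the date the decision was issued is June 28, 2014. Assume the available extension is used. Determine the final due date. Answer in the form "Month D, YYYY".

2 months from June 28, 2014 is August 28, 2014.
August 28, 2014 is a listed holiday, so it moves to the next business day, August 29, 2014 (Friday).
Add 1 month to August 29, 2014: September 29, 2014.
September 29, 2014 is a Monday and not a listed holiday, so it stands.
The final due date is September 29, 2014.

September 29, 2014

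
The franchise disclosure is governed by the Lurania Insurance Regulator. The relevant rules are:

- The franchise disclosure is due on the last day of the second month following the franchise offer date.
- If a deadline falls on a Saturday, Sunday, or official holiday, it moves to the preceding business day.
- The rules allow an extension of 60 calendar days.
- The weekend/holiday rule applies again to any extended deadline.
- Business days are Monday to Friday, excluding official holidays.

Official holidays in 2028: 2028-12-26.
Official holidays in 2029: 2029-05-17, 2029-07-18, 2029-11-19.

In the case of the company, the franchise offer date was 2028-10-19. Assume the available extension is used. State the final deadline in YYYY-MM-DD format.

2029-02-27

2 months after 2028-10-19 is December 2028; that month ends on 2028-12-31.
2028-12-31 is a Sunday, so it moves to the preceding business day, 2028-12-29 (Friday).
Applying the 60-calendar-day extension: 2028-12-29 + 60 days = 2029-02-27.
Since 2029-02-27 is a Tuesday and not a holiday, the date is unchanged.
Final deadline: 2029-02-27.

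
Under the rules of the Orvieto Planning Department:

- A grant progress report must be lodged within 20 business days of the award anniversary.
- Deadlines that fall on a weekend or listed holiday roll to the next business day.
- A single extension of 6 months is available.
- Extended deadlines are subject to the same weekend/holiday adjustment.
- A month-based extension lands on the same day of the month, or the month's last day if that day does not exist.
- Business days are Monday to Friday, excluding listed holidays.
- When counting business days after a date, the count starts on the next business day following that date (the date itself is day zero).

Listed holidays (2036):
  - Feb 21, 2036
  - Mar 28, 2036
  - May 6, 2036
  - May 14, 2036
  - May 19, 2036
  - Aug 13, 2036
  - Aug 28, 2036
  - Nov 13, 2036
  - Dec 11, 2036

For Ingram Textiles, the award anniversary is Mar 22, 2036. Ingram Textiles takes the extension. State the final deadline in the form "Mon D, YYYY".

Oct 21, 2036

Starting the day after Mar 22, 2036 and counting 20 business days lands on Apr 21, 2036.
Since Apr 21, 2036 is a Monday and not a holiday, the date is unchanged.
Add 6 months to Apr 21, 2036: Oct 21, 2036.
Since Oct 21, 2036 is a Tuesday and not a holiday, the date is unchanged.
The final due date is Oct 21, 2036.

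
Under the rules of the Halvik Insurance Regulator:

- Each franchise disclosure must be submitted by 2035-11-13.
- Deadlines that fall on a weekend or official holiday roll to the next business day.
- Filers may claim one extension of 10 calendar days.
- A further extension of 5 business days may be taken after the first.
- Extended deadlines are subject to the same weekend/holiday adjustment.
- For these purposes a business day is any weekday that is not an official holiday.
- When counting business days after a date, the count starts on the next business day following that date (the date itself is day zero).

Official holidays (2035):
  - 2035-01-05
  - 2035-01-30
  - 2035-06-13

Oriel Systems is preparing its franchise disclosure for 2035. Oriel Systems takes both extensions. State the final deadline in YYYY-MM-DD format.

The statutory due date is 2035-11-13.
Since 2035-11-13 is a Tuesday and not a holiday, the date is unchanged.
The 10-calendar-day extension moves the deadline from 2035-11-13 to 2035-11-23.
2035-11-23 falls on a Friday, which is a business day, so no adjustment is needed.
The 5-business-day extension runs from 2035-11-23 to 2035-11-30.
2035-11-30 is a Friday and not a listed holiday, so it stands.
Deadline: 2035-11-30.

2035-11-30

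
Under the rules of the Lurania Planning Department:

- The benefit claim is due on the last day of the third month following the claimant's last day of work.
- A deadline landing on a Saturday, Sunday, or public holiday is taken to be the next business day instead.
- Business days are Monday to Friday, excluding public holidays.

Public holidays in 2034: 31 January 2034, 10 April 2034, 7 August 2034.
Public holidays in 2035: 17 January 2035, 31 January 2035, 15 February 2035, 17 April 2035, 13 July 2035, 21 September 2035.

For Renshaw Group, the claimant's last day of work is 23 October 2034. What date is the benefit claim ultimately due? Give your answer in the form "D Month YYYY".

1 February 2035

The third month after 23 October 2034 is January 2035, whose last day is 31 January 2035.
31 January 2035 is a listed holiday, so it moves to the next business day, 1 February 2035 (Thursday).
Deadline: 1 February 2035.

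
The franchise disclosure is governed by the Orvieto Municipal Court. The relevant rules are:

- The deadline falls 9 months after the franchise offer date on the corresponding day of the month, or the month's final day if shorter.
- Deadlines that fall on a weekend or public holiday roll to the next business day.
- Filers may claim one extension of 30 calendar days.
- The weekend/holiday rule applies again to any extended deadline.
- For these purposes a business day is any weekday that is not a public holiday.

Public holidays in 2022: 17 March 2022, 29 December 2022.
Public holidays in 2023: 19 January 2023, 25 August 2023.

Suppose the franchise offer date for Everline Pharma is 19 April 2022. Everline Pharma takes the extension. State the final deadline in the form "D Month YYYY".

20 February 2023

9 months from 19 April 2022 is 19 January 2023.
Because 19 January 2023 is a listed holiday, the deadline becomes 20 January 2023 (Friday).
Applying the 30-calendar-day extension: 20 January 2023 + 30 days = 19 February 2023.
19 February 2023 is a Sunday; the next business day is 20 February 2023 (Monday).
Deadline: 20 February 2023.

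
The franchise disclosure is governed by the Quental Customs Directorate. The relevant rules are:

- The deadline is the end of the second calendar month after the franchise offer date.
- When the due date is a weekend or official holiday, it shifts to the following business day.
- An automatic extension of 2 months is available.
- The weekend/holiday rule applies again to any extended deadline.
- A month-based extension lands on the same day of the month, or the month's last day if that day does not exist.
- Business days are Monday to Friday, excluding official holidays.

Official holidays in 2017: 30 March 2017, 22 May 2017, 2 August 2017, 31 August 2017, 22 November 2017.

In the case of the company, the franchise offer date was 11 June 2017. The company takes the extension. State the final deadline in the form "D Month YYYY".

1 November 2017

2 months after 11 June 2017 falls in August 2017; the last day of that month is 31 August 2017.
31 August 2017 is a listed holiday, so it moves to the next business day, 1 September 2017 (Friday).
Add 2 months to 1 September 2017: 1 November 2017.
1 November 2017 (Wednesday) is already a business day.
The final due date is 1 November 2017.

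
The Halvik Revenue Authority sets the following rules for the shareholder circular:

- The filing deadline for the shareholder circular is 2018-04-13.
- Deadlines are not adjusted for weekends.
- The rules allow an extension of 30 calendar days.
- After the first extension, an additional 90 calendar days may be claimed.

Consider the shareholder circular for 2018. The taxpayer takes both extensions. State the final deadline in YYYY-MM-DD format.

Start from the fixed due date, 2018-04-13.
2018-04-13 falls on a Friday. The rules make no weekend/holiday allowance, so it remains 2018-04-13.
The 30-calendar-day extension moves the deadline from 2018-04-13 to 2018-05-13.
No adjustment is made for weekends or holidays, so 2018-05-13 stands.
Applying the 90-calendar-day extension: 2018-05-13 + 90 days = 2018-08-11.
2018-08-11 is a Saturday; no weekend or holiday adjustment applies.
The final due date is 2018-08-11.

2018-08-11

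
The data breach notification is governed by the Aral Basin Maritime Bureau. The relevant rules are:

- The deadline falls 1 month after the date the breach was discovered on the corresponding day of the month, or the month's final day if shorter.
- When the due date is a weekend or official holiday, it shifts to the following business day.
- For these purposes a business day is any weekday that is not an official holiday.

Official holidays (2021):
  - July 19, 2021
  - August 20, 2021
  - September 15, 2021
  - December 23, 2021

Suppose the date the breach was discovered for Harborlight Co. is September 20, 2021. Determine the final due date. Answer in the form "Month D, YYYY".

October 20, 2021

Moving 1 month forward from September 20, 2021 on the corresponding day gives October 20, 2021.
October 20, 2021 falls on a Wednesday, which is a business day, so no adjustment is needed.
The final due date is October 20, 2021.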